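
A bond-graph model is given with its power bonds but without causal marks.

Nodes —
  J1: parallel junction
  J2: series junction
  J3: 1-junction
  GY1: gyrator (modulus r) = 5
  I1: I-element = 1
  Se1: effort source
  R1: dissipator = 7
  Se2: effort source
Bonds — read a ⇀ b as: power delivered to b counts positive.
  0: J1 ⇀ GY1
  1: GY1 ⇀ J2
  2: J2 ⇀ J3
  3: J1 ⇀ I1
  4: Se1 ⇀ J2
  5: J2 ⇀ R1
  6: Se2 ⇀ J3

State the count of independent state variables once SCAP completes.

#4 stroke→J2  (Se1: effort source, stroke at far end)
#6 stroke→J3  (source Se2 imposes e)
#2 stroke→J2  (only one flow-in slot at J3)
#3 stroke→I1  (I1 outputs flow p/I1)
#0 stroke→J1  (closing 0-jn rule on J1)
#1 stroke→J2  (GY1: gyrator matches bond 0)
#5 stroke→R1  (only one flow-in slot at J2)

1  (I1 all integral)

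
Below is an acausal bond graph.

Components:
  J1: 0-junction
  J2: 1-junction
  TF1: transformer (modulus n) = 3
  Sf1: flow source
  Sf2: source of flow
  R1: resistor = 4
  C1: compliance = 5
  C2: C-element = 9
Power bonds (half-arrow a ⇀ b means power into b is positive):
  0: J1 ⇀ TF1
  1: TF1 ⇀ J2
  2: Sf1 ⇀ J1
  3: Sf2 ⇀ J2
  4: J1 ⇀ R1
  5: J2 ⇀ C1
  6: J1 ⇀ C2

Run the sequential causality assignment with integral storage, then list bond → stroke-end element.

β2 →Sf1  (Sf1 fixes flow; stroke at Sf1)
β3 →Sf2  (Sf2: flow source, stroke at near end)
β1 →J2  (J2 flow already set via bond 3)
β5 →J2  (1-jn J2 has f-setter on 3)
β0 →TF1  (TF1: transformer flips bond 1)
β6 →J1  (C2 integral (e out))
β4 →R1  (0-jn J1 has e-setter on 6)

β0 |TF1
β1 |J2
β2 |Sf1
β3 |Sf2
β4 |R1
β5 |J2
β6 |J1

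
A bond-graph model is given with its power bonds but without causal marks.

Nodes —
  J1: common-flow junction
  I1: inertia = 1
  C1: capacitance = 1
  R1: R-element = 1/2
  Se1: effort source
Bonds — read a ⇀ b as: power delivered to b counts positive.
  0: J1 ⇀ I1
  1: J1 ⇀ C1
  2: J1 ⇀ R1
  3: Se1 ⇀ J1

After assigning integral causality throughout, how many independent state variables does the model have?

β3 →J1  (source Se1 imposes e)
β0 →I1  (I1 integral (f out))
β1 →J1  (common-f at J1 fixed by 0)
β2 →J1  (1-jn J1 has f-setter on 0)

2  (C1, I1 all integral)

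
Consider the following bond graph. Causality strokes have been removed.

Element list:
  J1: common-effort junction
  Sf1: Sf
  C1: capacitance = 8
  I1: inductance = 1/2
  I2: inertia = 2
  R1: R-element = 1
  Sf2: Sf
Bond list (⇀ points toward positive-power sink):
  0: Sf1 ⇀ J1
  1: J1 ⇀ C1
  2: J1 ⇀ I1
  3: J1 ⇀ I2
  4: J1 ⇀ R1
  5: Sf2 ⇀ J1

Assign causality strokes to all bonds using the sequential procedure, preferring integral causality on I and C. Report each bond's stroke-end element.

#0 stroke→Sf1  (source Sf1 imposes f)
#5 stroke→Sf2  (Sf2 fixes flow; stroke at Sf2)
#1 stroke→J1  (C1 outputs effort q/C1)
#2 stroke→I1  (0-jn J1 has e-setter on 1)
#3 stroke→I2  (common-e at J1 fixed by 1)
#4 stroke→R1  (0-jn J1 has e-setter on 1)

b0 stroke at Sf1
b1 stroke at J1
b2 stroke at I1
b3 stroke at I2
b4 stroke at R1
b5 stroke at Sf2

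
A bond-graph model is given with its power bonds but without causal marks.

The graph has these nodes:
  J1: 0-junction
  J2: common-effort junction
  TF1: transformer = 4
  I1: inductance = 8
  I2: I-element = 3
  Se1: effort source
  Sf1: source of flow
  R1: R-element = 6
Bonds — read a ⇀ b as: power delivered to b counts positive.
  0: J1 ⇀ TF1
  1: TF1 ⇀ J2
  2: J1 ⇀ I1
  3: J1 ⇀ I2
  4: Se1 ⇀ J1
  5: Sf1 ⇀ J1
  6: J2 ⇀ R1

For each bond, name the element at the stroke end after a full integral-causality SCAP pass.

bond 4 stroke→J1  (Se1: effort source, stroke at far end)
bond 5 stroke→Sf1  (Sf1 (Sf) sets flow on bond)
bond 0 stroke→TF1  (J1: bond 4 brought effort, rest push out)
bond 2 stroke→I1  (J1: bond 4 brought effort, rest push out)
bond 3 stroke→I2  (common-e at J1 fixed by 4)
bond 1 stroke→J2  (through TF1, causality passes straight; one stroke at TF1)
bond 6 stroke→R1  (0-jn J2 has e-setter on 1)

b0 |TF1
b1 |J2
b2 |I1
b3 |I2
b4 |J1
b5 |Sf1
b6 |R1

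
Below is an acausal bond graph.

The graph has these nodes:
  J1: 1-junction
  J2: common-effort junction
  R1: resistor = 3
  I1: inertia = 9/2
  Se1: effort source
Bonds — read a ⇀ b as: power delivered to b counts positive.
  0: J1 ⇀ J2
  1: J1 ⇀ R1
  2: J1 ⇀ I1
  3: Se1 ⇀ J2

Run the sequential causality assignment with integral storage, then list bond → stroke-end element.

bond 3 |J2  (Se1 fixes effort; stroke away)
bond 0 |J1  (common-e at J2 fixed by 3)
bond 2 |I1  (I1: I, integral causality)
bond 1 |J1  (1-jn J1 has f-setter on 2)

b0 →J1
b1 →J1
b2 →I1
b3 →J2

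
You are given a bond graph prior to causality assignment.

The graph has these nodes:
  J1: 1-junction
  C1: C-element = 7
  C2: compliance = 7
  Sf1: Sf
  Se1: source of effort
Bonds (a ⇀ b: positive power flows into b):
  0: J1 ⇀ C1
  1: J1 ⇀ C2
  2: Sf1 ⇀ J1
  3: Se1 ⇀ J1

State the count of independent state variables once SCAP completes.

2  (C1, C2 all integral)

#2 stroke at Sf1  (source Sf1 imposes f)
#3 stroke at J1  (source Se1 imposes e)
#0 stroke at J1  (1-jn J1 has f-setter on 2)
#1 stroke at J1  (common-f at J1 fixed by 2)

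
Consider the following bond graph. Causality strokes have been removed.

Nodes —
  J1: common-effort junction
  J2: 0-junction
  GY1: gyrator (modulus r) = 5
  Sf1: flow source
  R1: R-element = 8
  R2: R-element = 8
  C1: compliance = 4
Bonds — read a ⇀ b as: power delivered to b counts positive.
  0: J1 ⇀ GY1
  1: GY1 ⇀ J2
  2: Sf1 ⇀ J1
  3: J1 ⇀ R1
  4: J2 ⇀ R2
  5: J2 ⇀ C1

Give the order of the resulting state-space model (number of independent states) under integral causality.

b2 stroke→Sf1  (source Sf1 imposes f)
b5 stroke→J2  (prefer integral on C1)
b1 stroke→GY1  (J2 effort already set via bond 5)
b4 stroke→R2  (J2 effort already set via bond 5)
b0 stroke→GY1  (GY1: gyrator matches bond 1)
b3 stroke→J1  (only one effort-in slot at J1)

1  (C1 all integral)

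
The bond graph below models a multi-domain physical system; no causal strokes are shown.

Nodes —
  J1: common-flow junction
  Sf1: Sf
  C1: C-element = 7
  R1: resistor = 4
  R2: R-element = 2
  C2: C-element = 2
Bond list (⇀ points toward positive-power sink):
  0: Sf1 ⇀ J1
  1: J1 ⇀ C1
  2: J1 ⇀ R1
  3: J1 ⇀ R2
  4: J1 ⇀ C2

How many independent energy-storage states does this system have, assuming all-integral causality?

2  (C1, C2 all integral)

b0 stroke at Sf1  (Sf1: flow source, stroke at near end)
b1 stroke at J1  (common-f at J1 fixed by 0)
b2 stroke at J1  (J1: bond 0 brought flow, rest push out)
b3 stroke at J1  (common-f at J1 fixed by 0)
b4 stroke at J1  (1-jn J1 has f-setter on 0)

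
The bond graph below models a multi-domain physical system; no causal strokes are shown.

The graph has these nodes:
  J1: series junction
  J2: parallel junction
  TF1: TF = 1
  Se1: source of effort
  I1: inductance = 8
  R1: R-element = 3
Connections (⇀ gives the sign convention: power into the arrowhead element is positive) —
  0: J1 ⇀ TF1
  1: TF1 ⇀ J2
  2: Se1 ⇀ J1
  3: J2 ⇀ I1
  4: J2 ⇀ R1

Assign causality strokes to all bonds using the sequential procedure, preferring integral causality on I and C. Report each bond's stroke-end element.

bond 0 stroke at TF1
bond 1 stroke at J2
bond 2 stroke at J1
bond 3 stroke at I1
bond 4 stroke at R1

bond 2 |J1  (Se1: effort source, stroke at far end)
bond 0 |TF1  (J1: last free bond brings flow in)
bond 1 |J2  (TF1: transformer flips bond 0)
bond 3 |I1  (J2 effort already set via bond 1)
bond 4 |R1  (J2: bond 1 brought effort, rest push out)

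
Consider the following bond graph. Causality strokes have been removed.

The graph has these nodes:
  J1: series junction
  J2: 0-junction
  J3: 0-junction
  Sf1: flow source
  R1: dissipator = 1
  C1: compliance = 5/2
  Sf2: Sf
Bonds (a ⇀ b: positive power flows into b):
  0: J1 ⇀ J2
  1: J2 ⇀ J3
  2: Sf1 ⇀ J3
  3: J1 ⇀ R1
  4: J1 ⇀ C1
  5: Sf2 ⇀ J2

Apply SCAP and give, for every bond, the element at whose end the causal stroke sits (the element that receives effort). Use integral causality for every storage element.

β0 stroke at J2
β1 stroke at J3
β2 stroke at Sf1
β3 stroke at J1
β4 stroke at J1
β5 stroke at Sf2

b2 |Sf1  (Sf1 fixes flow; stroke at Sf1)
b5 |Sf2  (source Sf2 imposes f)
b1 |J3  (J3: last free bond brings effort in)
b0 |J2  (J2 needs exactly one e-in)
b3 |J1  (1-jn J1 has f-setter on 0)
b4 |J1  (J1: bond 0 brought flow, rest push out)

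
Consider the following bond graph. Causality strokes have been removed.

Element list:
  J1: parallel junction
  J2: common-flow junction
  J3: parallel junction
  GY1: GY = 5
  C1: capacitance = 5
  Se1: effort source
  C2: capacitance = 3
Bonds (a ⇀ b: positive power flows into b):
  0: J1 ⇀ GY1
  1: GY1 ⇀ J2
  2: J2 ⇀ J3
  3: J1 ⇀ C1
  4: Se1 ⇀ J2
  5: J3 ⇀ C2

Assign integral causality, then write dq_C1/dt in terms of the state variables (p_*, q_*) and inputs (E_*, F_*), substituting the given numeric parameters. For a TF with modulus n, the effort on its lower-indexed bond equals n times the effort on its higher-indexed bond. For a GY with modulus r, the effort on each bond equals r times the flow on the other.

dq_C1/dt = E_Se1/5 - q_C2/15

#4 stroke→J2  (Se1: effort source, stroke at far end)
#3 stroke→J1  (C1: C, integral causality)
#0 stroke→GY1  (0-jn J1 has e-setter on 3)
#1 stroke→GY1  (GY1 both-in/both-out from 0)
#2 stroke→J2  (1-jn J2 has f-setter on 1)
#5 stroke→J3  (J3: last free bond brings effort in)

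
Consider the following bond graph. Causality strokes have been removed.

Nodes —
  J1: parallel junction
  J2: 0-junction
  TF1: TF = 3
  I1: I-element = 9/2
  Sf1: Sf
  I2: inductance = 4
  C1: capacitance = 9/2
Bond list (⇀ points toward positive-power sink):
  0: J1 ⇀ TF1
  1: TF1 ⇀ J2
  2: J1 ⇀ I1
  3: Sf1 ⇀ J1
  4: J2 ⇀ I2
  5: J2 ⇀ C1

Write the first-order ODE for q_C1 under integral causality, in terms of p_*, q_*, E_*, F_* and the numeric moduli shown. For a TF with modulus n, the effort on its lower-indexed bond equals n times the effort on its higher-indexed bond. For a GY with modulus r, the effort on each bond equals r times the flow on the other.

#3 stroke at Sf1  (Sf1 (Sf) sets flow on bond)
#2 stroke at I1  (prefer integral on I1)
#0 stroke at J1  (J1: last free bond brings effort in)
#1 stroke at TF1  (TF1 one-in-one-out from 0)
#4 stroke at I2  (I2 integral (f out))
#5 stroke at J2  (J2 needs exactly one e-in)

dq_C1/dt = 3*F_Sf1 - 2*p_I1/3 - p_I2/4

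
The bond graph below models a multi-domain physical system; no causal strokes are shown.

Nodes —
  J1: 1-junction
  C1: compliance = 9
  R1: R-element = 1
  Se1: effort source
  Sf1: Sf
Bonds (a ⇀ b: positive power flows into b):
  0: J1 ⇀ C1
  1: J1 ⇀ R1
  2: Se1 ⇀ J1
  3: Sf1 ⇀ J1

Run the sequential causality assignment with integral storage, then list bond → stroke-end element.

bond 0 →J1
bond 1 →J1
bond 2 →J1
bond 3 →Sf1

bond 2 stroke→J1  (Se1 fixes effort; stroke away)
bond 3 stroke→Sf1  (source Sf1 imposes f)
bond 0 stroke→J1  (J1 flow already set via bond 3)
bond 1 stroke→J1  (J1: bond 3 brought flow, rest push out)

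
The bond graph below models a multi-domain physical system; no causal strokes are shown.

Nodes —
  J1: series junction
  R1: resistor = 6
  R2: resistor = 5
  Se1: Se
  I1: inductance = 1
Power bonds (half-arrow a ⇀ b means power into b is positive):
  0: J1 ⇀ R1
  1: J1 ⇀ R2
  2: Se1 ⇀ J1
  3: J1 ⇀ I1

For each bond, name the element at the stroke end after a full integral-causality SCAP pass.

β2 →J1  (Se1 fixes effort; stroke away)
β3 →I1  (prefer integral on I1)
β0 →J1  (J1 flow already set via bond 3)
β1 →J1  (J1: bond 3 brought flow, rest push out)

bond 0 →J1
bond 1 →J1
bond 2 →J1
bond 3 →I1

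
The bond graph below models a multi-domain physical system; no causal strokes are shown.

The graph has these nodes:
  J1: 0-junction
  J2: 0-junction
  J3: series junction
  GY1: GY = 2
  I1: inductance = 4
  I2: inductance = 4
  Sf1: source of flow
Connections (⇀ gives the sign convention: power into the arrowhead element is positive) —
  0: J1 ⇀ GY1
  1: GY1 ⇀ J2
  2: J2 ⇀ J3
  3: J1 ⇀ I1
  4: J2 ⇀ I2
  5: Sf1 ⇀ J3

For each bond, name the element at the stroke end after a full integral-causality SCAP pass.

#5 stroke→Sf1  (Sf1 fixes flow; stroke at Sf1)
#2 stroke→J3  (J3: bond 5 brought flow, rest push out)
#3 stroke→I1  (prefer integral on I1)
#0 stroke→J1  (J1: last free bond brings effort in)
#1 stroke→J2  (GY1: gyrator matches bond 0)
#4 stroke→I2  (J2 effort already set via bond 1)

#0 stroke at J1
#1 stroke at J2
#2 stroke at J3
#3 stroke at I1
#4 stroke at I2
#5 stroke at Sf1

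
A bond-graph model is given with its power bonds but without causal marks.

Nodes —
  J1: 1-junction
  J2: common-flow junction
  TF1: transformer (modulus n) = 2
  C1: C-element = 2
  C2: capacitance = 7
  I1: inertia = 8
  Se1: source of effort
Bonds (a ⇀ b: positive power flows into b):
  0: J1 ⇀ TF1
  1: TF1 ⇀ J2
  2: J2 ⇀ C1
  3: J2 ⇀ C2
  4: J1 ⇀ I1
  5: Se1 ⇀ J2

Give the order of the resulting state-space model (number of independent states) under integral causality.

#5 →J2  (Se1: effort source, stroke at far end)
#2 →J2  (C1 integral (e out))
#3 →J2  (prefer integral on C2)
#1 →TF1  (J2 needs exactly one f-in)
#0 →J1  (through TF1, causality passes straight; one stroke at TF1)
#4 →I1  (J1: last free bond brings flow in)

3  (C1, C2, I1 all integral)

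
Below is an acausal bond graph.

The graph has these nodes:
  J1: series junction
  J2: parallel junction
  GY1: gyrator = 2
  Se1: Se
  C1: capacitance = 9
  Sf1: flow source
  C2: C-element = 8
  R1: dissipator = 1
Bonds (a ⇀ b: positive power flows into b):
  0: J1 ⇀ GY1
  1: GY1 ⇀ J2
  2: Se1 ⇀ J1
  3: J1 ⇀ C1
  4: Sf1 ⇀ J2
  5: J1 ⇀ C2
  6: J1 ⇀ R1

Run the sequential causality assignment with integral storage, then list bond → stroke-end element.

bond 2 →J1  (Se1 (Se) sets effort on bond)
bond 4 →Sf1  (Sf1 fixes flow; stroke at Sf1)
bond 1 →J2  (only one effort-in slot at J2)
bond 0 →J1  (through GY1, causality inverts; strokes same side of GY1)
bond 3 →J1  (C1 integral (e out))
bond 5 →J1  (C2: C, integral causality)
bond 6 →R1  (J1: last free bond brings flow in)

bond 0 |J1
bond 1 |J2
bond 2 |J1
bond 3 |J1
bond 4 |Sf1
bond 5 |J1
bond 6 |R1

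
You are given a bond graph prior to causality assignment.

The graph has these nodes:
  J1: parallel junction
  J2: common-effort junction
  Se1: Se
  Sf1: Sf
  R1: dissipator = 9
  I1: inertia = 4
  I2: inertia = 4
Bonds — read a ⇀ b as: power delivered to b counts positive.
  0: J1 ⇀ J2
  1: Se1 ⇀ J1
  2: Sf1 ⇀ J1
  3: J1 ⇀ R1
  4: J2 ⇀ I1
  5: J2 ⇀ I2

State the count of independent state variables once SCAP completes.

2  (I1, I2 all integral)

#1 stroke at J1  (source Se1 imposes e)
#2 stroke at Sf1  (source Sf1 imposes f)
#0 stroke at J2  (J1: bond 1 brought effort, rest push out)
#3 stroke at R1  (J1: bond 1 brought effort, rest push out)
#4 stroke at I1  (common-e at J2 fixed by 0)
#5 stroke at I2  (common-e at J2 fixed by 0)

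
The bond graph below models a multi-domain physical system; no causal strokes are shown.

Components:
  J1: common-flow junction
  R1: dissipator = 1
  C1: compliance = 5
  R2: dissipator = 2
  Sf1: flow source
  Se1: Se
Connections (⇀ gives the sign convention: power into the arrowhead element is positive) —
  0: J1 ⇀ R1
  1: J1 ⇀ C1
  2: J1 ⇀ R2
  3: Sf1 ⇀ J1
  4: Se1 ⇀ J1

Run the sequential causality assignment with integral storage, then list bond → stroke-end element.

bond 0 →J1
bond 1 →J1
bond 2 →J1
bond 3 →Sf1
bond 4 →J1

β3 stroke at Sf1  (Sf1 (Sf) sets flow on bond)
β4 stroke at J1  (Se1 fixes effort; stroke away)
β0 stroke at J1  (J1: bond 3 brought flow, rest push out)
β1 stroke at J1  (J1 flow already set via bond 3)
β2 stroke at J1  (1-jn J1 has f-setter on 3)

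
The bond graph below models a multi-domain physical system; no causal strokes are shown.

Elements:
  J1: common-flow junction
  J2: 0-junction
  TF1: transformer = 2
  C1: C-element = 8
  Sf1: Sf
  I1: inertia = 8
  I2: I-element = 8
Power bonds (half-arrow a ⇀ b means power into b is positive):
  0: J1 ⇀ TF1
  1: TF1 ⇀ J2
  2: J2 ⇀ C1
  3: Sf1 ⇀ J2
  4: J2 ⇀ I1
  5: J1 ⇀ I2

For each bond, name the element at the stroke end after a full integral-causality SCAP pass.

b0 stroke at J1
b1 stroke at TF1
b2 stroke at J2
b3 stroke at Sf1
b4 stroke at I1
b5 stroke at I2

bond 3 |Sf1  (Sf1: flow source, stroke at near end)
bond 2 |J2  (C1 outputs effort q/C1)
bond 1 |TF1  (J2 effort already set via bond 2)
bond 4 |I1  (J2 effort already set via bond 2)
bond 0 |J1  (TF1 one-in-one-out from 1)
bond 5 |I2  (closing 1-jn rule on J1)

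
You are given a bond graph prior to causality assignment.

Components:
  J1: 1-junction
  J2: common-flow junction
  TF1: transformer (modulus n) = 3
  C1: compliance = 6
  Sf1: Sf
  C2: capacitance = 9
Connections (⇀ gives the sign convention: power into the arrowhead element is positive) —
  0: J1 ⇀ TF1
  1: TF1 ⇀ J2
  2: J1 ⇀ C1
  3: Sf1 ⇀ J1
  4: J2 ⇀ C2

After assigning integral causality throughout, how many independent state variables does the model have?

2  (C1, C2 all integral)

#3 stroke→Sf1  (Sf1: flow source, stroke at near end)
#0 stroke→J1  (J1: bond 3 brought flow, rest push out)
#2 stroke→J1  (J1: bond 3 brought flow, rest push out)
#1 stroke→TF1  (TF1: transformer flips bond 0)
#4 stroke→J2  (J2: bond 1 brought flow, rest push out)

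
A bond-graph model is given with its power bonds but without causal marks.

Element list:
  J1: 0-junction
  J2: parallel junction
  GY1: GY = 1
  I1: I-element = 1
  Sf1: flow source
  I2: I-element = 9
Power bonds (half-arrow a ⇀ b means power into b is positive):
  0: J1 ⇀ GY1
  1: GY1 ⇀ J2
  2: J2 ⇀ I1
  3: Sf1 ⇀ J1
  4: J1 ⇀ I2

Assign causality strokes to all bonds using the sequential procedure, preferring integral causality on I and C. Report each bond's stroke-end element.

b3 →Sf1  (source Sf1 imposes f)
b2 →I1  (I1 integral (f out))
b1 →J2  (closing 0-jn rule on J2)
b0 →J1  (GY GY1: same side as bond 1)
b4 →I2  (0-jn J1 has e-setter on 0)

bond 0 stroke→J1
bond 1 stroke→J2
bond 2 stroke→I1
bond 3 stroke→Sf1
bond 4 stroke→I2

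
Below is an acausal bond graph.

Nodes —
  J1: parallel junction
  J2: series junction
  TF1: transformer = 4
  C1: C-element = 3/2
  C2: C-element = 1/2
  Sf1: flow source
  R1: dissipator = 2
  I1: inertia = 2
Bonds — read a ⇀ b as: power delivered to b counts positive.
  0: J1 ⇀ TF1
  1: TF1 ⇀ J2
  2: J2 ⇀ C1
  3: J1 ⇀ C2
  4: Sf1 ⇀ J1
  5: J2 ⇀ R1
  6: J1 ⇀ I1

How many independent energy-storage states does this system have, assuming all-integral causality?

bond 4 |Sf1  (Sf1 (Sf) sets flow on bond)
bond 2 |J2  (prefer integral on C1)
bond 3 |J1  (C2 outputs effort q/C2)
bond 0 |TF1  (0-jn J1 has e-setter on 3)
bond 6 |I1  (common-e at J1 fixed by 3)
bond 1 |J2  (through TF1, causality passes straight; one stroke at TF1)
bond 5 |R1  (J2: last free bond brings flow in)

3  (C1, C2, I1 all integral)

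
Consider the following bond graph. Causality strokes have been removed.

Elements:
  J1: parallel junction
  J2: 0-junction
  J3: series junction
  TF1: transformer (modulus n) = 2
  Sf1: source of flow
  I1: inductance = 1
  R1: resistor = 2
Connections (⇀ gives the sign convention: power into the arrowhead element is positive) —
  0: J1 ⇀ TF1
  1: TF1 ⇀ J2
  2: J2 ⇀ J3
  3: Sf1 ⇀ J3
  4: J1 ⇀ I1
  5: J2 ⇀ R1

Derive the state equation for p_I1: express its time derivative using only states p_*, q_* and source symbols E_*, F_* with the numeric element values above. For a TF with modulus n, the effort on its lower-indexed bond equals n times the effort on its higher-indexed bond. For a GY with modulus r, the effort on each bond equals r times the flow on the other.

bond 3 stroke at Sf1  (source Sf1 imposes f)
bond 2 stroke at J3  (J3 flow already set via bond 3)
bond 4 stroke at I1  (I1 outputs flow p/I1)
bond 0 stroke at J1  (J1 needs exactly one e-in)
bond 1 stroke at TF1  (TF1 one-in-one-out from 0)
bond 5 stroke at J2  (only one effort-in slot at J2)

dp_I1/dt = -4*F_Sf1 - 8*p_I1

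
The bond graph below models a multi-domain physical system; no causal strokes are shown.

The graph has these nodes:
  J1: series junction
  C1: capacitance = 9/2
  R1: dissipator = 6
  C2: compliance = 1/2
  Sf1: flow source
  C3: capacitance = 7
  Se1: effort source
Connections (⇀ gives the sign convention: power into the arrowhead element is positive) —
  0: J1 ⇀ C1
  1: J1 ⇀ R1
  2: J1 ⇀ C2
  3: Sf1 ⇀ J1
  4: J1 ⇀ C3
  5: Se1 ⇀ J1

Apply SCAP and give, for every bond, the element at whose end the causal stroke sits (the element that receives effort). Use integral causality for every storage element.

bond 0 stroke at J1
bond 1 stroke at J1
bond 2 stroke at J1
bond 3 stroke at Sf1
bond 4 stroke at J1
bond 5 stroke at J1

bond 3 stroke at Sf1  (Sf1 (Sf) sets flow on bond)
bond 5 stroke at J1  (Se1 (Se) sets effort on bond)
bond 0 stroke at J1  (J1 flow already set via bond 3)
bond 1 stroke at J1  (J1 flow already set via bond 3)
bond 2 stroke at J1  (1-jn J1 has f-setter on 3)
bond 4 stroke at J1  (J1 flow already set via bond 3)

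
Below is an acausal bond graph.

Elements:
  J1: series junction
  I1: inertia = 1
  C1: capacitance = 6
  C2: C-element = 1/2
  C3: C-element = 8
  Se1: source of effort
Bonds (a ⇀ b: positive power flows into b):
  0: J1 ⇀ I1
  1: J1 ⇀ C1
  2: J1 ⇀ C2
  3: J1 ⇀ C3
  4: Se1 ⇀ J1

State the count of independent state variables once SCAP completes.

β4 →J1  (source Se1 imposes e)
β0 →I1  (I1: I, integral causality)
β1 →J1  (1-jn J1 has f-setter on 0)
β2 →J1  (1-jn J1 has f-setter on 0)
β3 →J1  (1-jn J1 has f-setter on 0)

4  (C1, C2, C3, I1 all integral)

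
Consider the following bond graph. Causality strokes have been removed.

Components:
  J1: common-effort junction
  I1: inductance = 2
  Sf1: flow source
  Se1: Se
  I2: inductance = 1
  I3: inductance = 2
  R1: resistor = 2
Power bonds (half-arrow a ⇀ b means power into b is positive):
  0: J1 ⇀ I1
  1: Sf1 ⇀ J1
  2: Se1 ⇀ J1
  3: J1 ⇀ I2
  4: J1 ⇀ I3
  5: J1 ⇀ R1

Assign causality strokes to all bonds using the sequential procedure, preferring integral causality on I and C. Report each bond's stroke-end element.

b1 |Sf1  (Sf1 fixes flow; stroke at Sf1)
b2 |J1  (Se1 fixes effort; stroke away)
b0 |I1  (0-jn J1 has e-setter on 2)
b3 |I2  (J1: bond 2 brought effort, rest push out)
b4 |I3  (J1 effort already set via bond 2)
b5 |R1  (J1: bond 2 brought effort, rest push out)

b0 |I1
b1 |Sf1
b2 |J1
b3 |I2
b4 |I3
b5 |R1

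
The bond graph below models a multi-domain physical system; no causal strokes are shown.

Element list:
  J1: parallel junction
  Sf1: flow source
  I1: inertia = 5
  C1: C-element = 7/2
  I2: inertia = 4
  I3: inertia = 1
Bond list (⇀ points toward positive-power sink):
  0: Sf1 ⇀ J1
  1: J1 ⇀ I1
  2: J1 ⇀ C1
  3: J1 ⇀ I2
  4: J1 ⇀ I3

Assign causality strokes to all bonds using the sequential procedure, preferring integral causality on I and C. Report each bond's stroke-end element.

b0 stroke→Sf1  (source Sf1 imposes f)
b1 stroke→I1  (prefer integral on I1)
b2 stroke→J1  (C1 integral (e out))
b3 stroke→I2  (J1 effort already set via bond 2)
b4 stroke→I3  (J1 effort already set via bond 2)

β0 |Sf1
β1 |I1
β2 |J1
β3 |I2
β4 |I3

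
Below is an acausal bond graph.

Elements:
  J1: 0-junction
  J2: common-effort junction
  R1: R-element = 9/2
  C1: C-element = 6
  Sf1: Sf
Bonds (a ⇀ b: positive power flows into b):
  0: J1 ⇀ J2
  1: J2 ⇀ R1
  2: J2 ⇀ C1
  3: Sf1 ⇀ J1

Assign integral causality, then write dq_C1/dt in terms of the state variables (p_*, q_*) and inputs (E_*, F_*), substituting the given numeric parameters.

bond 3 →Sf1  (Sf1: flow source, stroke at near end)
bond 0 →J1  (closing 0-jn rule on J1)
bond 2 →J2  (C1 integral (e out))
bond 1 →R1  (0-jn J2 has e-setter on 2)

dq_C1/dt = F_Sf1 - q_C1/27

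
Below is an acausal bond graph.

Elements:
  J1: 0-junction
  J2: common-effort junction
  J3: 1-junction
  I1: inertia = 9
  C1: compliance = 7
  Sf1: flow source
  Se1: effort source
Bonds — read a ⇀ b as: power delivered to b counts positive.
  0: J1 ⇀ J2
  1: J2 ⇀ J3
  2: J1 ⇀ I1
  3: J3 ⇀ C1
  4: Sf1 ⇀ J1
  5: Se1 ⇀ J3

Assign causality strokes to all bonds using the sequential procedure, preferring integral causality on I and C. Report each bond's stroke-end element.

b4 stroke at Sf1  (Sf1 (Sf) sets flow on bond)
b5 stroke at J3  (Se1 (Se) sets effort on bond)
b2 stroke at I1  (prefer integral on I1)
b0 stroke at J1  (J1: last free bond brings effort in)
b1 stroke at J2  (only one effort-in slot at J2)
b3 stroke at J3  (J3 flow already set via bond 1)

#0 →J1
#1 →J2
#2 →I1
#3 →J3
#4 →Sf1
#5 →J3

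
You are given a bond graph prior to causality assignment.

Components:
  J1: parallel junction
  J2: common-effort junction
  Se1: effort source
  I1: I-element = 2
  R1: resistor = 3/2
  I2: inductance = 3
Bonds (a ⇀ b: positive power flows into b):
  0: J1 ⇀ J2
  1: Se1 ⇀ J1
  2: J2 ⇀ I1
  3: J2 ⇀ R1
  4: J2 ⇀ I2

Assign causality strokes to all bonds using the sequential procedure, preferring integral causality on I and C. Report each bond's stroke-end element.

β0 |J2
β1 |J1
β2 |I1
β3 |R1
β4 |I2

β1 →J1  (Se1 fixes effort; stroke away)
β0 →J2  (J1 effort already set via bond 1)
β2 →I1  (0-jn J2 has e-setter on 0)
β3 →R1  (0-jn J2 has e-setter on 0)
β4 →I2  (common-e at J2 fixed by 0)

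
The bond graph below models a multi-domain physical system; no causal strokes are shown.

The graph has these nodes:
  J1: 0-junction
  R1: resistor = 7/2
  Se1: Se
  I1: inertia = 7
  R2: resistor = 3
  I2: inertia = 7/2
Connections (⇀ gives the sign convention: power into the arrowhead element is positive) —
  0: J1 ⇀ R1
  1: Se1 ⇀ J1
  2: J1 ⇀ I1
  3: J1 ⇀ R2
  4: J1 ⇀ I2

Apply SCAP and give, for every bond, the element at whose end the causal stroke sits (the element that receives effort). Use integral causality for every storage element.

#0 stroke→R1
#1 stroke→J1
#2 stroke→I1
#3 stroke→R2
#4 stroke→I2

β1 stroke→J1  (Se1: effort source, stroke at far end)
β0 stroke→R1  (common-e at J1 fixed by 1)
β2 stroke→I1  (common-e at J1 fixed by 1)
β3 stroke→R2  (0-jn J1 has e-setter on 1)
β4 stroke→I2  (J1 effort already set via bond 1)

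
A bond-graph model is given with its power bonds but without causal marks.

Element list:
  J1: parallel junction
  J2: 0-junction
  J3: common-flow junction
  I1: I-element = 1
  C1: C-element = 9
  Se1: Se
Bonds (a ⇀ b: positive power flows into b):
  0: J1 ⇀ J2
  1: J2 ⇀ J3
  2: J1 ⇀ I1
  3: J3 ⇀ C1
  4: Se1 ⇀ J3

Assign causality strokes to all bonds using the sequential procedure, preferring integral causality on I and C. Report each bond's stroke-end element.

b4 →J3  (source Se1 imposes e)
b2 →I1  (I1 integral (f out))
b0 →J1  (J1 needs exactly one e-in)
b1 →J2  (J2 needs exactly one e-in)
b3 →J3  (1-jn J3 has f-setter on 1)

#0 stroke→J1
#1 stroke→J2
#2 stroke→I1
#3 stroke→J3
#4 stroke→J3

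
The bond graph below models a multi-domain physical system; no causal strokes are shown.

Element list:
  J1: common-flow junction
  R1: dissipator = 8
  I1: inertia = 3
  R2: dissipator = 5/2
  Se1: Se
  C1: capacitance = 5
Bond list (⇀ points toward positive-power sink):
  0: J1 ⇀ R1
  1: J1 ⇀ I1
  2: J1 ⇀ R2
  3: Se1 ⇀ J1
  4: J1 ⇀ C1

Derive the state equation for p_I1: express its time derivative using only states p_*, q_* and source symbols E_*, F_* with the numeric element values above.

#3 |J1  (source Se1 imposes e)
#1 |I1  (I1 integral (f out))
#0 |J1  (J1: bond 1 brought flow, rest push out)
#2 |J1  (1-jn J1 has f-setter on 1)
#4 |J1  (1-jn J1 has f-setter on 1)

dp_I1/dt = E_Se1 - 7*p_I1/2 - q_C1/5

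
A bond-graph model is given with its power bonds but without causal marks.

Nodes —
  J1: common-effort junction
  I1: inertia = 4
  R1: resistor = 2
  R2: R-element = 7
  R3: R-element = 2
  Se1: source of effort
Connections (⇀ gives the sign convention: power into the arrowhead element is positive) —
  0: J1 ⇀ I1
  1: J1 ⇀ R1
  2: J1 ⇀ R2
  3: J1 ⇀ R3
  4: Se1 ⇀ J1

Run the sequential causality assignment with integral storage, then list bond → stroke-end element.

#0 stroke→I1
#1 stroke→R1
#2 stroke→R2
#3 stroke→R3
#4 stroke→J1

bond 4 stroke→J1  (Se1: effort source, stroke at far end)
bond 0 stroke→I1  (0-jn J1 has e-setter on 4)
bond 1 stroke→R1  (0-jn J1 has e-setter on 4)
bond 2 stroke→R2  (J1: bond 4 brought effort, rest push out)
bond 3 stroke→R3  (J1: bond 4 brought effort, rest push out)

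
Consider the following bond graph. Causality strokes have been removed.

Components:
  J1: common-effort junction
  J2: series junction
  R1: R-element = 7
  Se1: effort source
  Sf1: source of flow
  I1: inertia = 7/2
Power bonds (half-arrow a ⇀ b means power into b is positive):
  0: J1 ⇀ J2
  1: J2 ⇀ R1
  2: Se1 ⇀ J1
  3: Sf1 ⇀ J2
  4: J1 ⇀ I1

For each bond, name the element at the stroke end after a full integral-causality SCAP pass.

#0 |J2
#1 |J2
#2 |J1
#3 |Sf1
#4 |I1

bond 2 stroke at J1  (source Se1 imposes e)
bond 3 stroke at Sf1  (Sf1 (Sf) sets flow on bond)
bond 0 stroke at J2  (J1: bond 2 brought effort, rest push out)
bond 4 stroke at I1  (J1: bond 2 brought effort, rest push out)
bond 1 stroke at J2  (common-f at J2 fixed by 3)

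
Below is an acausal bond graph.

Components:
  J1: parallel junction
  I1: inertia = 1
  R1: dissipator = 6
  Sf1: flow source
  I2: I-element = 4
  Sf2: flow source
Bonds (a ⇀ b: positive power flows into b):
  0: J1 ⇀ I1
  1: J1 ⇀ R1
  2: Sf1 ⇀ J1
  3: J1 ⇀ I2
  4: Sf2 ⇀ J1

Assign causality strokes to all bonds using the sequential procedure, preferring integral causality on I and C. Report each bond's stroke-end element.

b0 stroke at I1
b1 stroke at J1
b2 stroke at Sf1
b3 stroke at I2
b4 stroke at Sf2

bond 2 stroke→Sf1  (Sf1 fixes flow; stroke at Sf1)
bond 4 stroke→Sf2  (Sf2: flow source, stroke at near end)
bond 0 stroke→I1  (I1 outputs flow p/I1)
bond 3 stroke→I2  (I2 outputs flow p/I2)
bond 1 stroke→J1  (J1: last free bond brings effort in)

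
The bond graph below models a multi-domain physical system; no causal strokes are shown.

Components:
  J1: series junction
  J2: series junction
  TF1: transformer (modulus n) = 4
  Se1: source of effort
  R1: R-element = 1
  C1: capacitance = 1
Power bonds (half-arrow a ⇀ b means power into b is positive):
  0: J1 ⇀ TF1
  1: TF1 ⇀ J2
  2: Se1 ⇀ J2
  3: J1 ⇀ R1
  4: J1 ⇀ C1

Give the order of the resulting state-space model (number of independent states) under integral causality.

b2 stroke→J2  (Se1 fixes effort; stroke away)
b1 stroke→TF1  (only one flow-in slot at J2)
b0 stroke→J1  (TF1 one-in-one-out from 1)
b4 stroke→J1  (prefer integral on C1)
b3 stroke→R1  (only one flow-in slot at J1)

1  (C1 all integral)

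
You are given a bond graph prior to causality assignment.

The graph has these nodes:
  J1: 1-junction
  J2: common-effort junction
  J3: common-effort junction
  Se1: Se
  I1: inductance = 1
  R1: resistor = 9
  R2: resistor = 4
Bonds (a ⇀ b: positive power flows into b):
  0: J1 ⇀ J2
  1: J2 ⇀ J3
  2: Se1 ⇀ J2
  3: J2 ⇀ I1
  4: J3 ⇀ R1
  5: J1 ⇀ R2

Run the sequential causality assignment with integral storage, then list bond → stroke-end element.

b2 stroke at J2  (Se1 fixes effort; stroke away)
b0 stroke at J1  (0-jn J2 has e-setter on 2)
b1 stroke at J3  (common-e at J2 fixed by 2)
b3 stroke at I1  (0-jn J2 has e-setter on 2)
b4 stroke at R1  (common-e at J3 fixed by 1)
b5 stroke at R2  (J1: last free bond brings flow in)

bond 0 |J1
bond 1 |J3
bond 2 |J2
bond 3 |I1
bond 4 |R1
bond 5 |R2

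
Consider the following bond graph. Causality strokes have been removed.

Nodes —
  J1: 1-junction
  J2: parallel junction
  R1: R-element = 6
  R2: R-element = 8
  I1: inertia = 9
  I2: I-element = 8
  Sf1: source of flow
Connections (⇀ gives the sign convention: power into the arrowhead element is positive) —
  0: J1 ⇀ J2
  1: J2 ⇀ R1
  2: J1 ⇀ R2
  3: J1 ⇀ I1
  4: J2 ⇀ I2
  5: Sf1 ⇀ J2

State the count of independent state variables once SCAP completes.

#5 stroke→Sf1  (source Sf1 imposes f)
#3 stroke→I1  (I1 integral (f out))
#0 stroke→J1  (J1: bond 3 brought flow, rest push out)
#2 stroke→J1  (J1: bond 3 brought flow, rest push out)
#4 stroke→I2  (prefer integral on I2)
#1 stroke→J2  (J2 needs exactly one e-in)

2  (I1, I2 all integral)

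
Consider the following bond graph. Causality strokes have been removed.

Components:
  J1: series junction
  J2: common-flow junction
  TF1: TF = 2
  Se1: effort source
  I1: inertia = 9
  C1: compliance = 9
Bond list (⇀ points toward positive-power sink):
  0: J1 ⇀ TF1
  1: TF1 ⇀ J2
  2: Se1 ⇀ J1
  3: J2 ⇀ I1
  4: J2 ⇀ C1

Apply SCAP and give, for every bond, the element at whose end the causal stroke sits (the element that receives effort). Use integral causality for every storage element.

bond 0 →TF1
bond 1 →J2
bond 2 →J1
bond 3 →I1
bond 4 →J2

b2 →J1  (source Se1 imposes e)
b0 →TF1  (closing 1-jn rule on J1)
b1 →J2  (TF TF1: opposite of bond 0)
b3 →I1  (prefer integral on I1)
b4 →J2  (1-jn J2 has f-setter on 3)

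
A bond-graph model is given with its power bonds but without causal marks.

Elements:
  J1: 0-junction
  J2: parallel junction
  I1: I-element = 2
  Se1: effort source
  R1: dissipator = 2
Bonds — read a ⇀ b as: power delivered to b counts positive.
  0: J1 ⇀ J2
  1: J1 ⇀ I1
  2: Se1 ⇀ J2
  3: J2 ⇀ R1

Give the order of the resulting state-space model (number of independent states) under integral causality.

1  (I1 all integral)

β2 →J2  (source Se1 imposes e)
β0 →J1  (0-jn J2 has e-setter on 2)
β3 →R1  (0-jn J2 has e-setter on 2)
β1 →I1  (0-jn J1 has e-setter on 0)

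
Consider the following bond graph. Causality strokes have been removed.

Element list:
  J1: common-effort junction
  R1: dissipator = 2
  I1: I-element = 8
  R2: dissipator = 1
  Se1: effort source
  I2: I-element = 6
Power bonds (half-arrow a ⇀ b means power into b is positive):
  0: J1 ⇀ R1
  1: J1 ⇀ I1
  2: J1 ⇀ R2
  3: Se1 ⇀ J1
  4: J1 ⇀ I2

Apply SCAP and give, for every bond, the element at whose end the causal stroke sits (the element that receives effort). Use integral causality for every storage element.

#3 |J1  (Se1 fixes effort; stroke away)
#0 |R1  (common-e at J1 fixed by 3)
#1 |I1  (common-e at J1 fixed by 3)
#2 |R2  (J1: bond 3 brought effort, rest push out)
#4 |I2  (0-jn J1 has e-setter on 3)

β0 →R1
β1 →I1
β2 →R2
β3 →J1
β4 →I2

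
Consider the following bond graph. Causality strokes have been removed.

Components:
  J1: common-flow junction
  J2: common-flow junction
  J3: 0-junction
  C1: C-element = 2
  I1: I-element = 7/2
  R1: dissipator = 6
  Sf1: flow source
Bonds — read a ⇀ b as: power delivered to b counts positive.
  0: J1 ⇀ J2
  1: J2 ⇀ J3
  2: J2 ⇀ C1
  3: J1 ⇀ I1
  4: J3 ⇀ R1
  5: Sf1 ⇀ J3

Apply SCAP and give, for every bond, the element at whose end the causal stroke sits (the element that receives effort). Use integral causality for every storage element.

bond 0 stroke at J1
bond 1 stroke at J2
bond 2 stroke at J2
bond 3 stroke at I1
bond 4 stroke at J3
bond 5 stroke at Sf1

b5 →Sf1  (Sf1: flow source, stroke at near end)
b2 →J2  (C1: C, integral causality)
b3 →I1  (I1 integral (f out))
b0 →J1  (J1 flow already set via bond 3)
b1 →J2  (1-jn J2 has f-setter on 0)
b4 →J3  (closing 0-jn rule on J3)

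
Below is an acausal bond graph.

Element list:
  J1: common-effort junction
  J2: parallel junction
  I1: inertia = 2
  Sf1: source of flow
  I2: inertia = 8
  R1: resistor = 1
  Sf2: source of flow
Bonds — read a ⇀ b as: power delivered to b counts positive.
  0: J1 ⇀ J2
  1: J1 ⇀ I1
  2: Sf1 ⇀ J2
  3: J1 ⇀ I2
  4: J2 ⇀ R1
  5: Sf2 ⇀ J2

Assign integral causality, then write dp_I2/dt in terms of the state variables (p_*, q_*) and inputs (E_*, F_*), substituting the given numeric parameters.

#2 stroke→Sf1  (Sf1 fixes flow; stroke at Sf1)
#5 stroke→Sf2  (Sf2 (Sf) sets flow on bond)
#1 stroke→I1  (I1 integral (f out))
#3 stroke→I2  (prefer integral on I2)
#0 stroke→J1  (J1 needs exactly one e-in)
#4 stroke→J2  (only one effort-in slot at J2)

dp_I2/dt = F_Sf1 + F_Sf2 - p_I1/2 - p_I2/8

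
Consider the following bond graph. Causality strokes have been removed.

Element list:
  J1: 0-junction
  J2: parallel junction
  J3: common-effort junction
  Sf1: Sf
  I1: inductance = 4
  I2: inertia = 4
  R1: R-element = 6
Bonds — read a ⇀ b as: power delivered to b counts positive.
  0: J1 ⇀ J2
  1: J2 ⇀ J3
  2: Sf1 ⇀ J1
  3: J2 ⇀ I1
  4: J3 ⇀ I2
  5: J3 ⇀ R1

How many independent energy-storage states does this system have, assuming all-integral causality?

bond 2 stroke→Sf1  (source Sf1 imposes f)
bond 0 stroke→J1  (only one effort-in slot at J1)
bond 3 stroke→I1  (prefer integral on I1)
bond 1 stroke→J2  (J2: last free bond brings effort in)
bond 4 stroke→I2  (prefer integral on I2)
bond 5 stroke→J3  (only one effort-in slot at J3)

2  (I1, I2 all integral)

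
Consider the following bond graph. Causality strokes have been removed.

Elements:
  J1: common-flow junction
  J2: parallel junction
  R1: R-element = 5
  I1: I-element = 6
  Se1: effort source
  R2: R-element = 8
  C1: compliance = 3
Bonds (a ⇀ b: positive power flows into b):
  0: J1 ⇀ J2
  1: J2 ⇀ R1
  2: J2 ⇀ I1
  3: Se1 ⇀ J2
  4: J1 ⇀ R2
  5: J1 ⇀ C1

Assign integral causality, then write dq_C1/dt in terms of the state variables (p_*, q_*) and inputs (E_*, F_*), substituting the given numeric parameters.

dq_C1/dt = -E_Se1/8 - q_C1/24

β3 stroke at J2  (Se1 fixes effort; stroke away)
β0 stroke at J1  (J2 effort already set via bond 3)
β1 stroke at R1  (0-jn J2 has e-setter on 3)
β2 stroke at I1  (common-e at J2 fixed by 3)
β5 stroke at J1  (prefer integral on C1)
β4 stroke at R2  (only one flow-in slot at J1)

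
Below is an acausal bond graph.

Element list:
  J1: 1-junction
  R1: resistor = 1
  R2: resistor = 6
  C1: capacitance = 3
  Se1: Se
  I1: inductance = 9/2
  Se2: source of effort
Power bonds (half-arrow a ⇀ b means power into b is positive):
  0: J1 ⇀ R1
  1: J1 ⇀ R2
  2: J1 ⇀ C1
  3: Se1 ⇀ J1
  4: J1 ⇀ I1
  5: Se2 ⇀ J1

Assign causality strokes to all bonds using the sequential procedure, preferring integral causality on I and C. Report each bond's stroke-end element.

b0 stroke at J1
b1 stroke at J1
b2 stroke at J1
b3 stroke at J1
b4 stroke at I1
b5 stroke at J1

b3 |J1  (Se1 (Se) sets effort on bond)
b5 |J1  (Se2 (Se) sets effort on bond)
b2 |J1  (prefer integral on C1)
b4 |I1  (I1: I, integral causality)
b0 |J1  (common-f at J1 fixed by 4)
b1 |J1  (1-jn J1 has f-setter on 4)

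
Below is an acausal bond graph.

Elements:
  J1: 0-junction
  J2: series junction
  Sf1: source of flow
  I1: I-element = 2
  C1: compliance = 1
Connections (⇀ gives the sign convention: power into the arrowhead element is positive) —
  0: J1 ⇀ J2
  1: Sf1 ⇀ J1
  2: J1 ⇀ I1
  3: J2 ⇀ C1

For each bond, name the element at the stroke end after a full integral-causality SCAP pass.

#0 stroke at J1
#1 stroke at Sf1
#2 stroke at I1
#3 stroke at J2

β1 stroke→Sf1  (source Sf1 imposes f)
β2 stroke→I1  (I1: I, integral causality)
β0 stroke→J1  (J1: last free bond brings effort in)
β3 stroke→J2  (1-jn J2 has f-setter on 0)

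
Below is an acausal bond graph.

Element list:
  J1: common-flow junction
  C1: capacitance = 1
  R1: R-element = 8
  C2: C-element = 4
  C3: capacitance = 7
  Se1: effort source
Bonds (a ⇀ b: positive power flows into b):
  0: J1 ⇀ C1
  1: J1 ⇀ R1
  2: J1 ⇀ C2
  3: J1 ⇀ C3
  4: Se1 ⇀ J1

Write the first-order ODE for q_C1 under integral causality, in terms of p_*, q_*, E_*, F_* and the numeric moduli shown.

b4 stroke→J1  (source Se1 imposes e)
b0 stroke→J1  (C1 outputs effort q/C1)
b2 stroke→J1  (C2 integral (e out))
b3 stroke→J1  (C3 integral (e out))
b1 stroke→R1  (J1 needs exactly one f-in)

dq_C1/dt = E_Se1/8 - q_C1/8 - q_C2/32 - q_C3/56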